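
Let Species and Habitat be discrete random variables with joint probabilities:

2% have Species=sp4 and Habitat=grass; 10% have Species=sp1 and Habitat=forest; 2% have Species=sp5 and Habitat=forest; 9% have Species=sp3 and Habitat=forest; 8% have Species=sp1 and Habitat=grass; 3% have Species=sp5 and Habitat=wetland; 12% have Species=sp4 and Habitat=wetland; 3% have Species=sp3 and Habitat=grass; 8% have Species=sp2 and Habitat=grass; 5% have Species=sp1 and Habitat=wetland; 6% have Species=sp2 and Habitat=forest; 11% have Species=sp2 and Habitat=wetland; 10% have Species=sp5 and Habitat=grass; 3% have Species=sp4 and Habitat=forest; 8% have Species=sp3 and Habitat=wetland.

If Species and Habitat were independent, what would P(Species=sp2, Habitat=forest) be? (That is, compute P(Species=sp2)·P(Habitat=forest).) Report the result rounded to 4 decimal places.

0.0750

P(Species=sp2) = 0.06 + 0.08 + 0.11 = 0.25.
P(Habitat=forest) = 0.10 + 0.06 + 0.09 + 0.03 + 0.02 = 0.30.
Product: 0.25 × 0.30 = 0.0750.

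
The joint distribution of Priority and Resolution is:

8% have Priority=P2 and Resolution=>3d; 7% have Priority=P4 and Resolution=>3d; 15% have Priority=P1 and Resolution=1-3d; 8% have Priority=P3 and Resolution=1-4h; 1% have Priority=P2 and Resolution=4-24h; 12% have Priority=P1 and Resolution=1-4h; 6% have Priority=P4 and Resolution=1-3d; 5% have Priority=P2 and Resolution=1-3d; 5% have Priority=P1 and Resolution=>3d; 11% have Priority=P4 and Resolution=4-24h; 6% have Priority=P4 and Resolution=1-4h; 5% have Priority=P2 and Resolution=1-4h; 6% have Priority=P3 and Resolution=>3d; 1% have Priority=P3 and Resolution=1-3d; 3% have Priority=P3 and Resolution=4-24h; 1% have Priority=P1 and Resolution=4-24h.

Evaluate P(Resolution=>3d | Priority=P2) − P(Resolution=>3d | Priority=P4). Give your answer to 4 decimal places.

P(Priority=P2) = 0.05 + 0.01 + 0.05 + 0.08 = 0.19; P(Resolution=>3d | Priority=P2) = 0.08/0.19 = 0.42105.
P(Priority=P4) = 0.06 + 0.11 + 0.06 + 0.07 = 0.30; P(Resolution=>3d | Priority=P4) = 0.07/0.30 = 0.23333.
Difference = 0.1877.

0.1877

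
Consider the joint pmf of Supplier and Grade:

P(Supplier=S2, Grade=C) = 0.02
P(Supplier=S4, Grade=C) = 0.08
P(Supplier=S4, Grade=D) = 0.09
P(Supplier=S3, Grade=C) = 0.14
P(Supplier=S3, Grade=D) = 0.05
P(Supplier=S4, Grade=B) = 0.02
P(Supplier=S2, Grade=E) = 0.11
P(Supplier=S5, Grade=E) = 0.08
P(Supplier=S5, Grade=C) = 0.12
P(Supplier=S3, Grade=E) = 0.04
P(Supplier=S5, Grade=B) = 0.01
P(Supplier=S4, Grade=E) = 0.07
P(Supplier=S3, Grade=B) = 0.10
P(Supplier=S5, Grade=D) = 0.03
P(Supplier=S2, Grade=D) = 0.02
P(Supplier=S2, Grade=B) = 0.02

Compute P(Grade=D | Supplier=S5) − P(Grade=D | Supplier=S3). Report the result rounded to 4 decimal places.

P(Supplier=S5) = 0.01 + 0.12 + 0.03 + 0.08 = 0.24; P(Grade=D | Supplier=S5) = 0.03/0.24 = 0.12500.
P(Supplier=S3) = 0.10 + 0.14 + 0.05 + 0.04 = 0.33; P(Grade=D | Supplier=S3) = 0.05/0.33 = 0.15152.
Difference = -0.0265.

-0.0265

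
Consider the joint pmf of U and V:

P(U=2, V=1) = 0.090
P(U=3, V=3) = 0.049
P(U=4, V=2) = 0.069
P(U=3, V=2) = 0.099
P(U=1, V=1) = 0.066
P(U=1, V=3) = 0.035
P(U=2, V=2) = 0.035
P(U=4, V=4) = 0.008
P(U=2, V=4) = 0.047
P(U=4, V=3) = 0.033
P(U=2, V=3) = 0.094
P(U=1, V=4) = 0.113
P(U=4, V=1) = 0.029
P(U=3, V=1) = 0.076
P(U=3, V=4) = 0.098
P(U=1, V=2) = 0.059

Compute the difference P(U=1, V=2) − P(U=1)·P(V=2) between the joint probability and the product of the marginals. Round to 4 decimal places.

-0.0125

P(U=1) = 0.066 + 0.059 + 0.035 + 0.113 = 0.273.
P(V=2) = 0.059 + 0.035 + 0.099 + 0.069 = 0.262.
P(U=1, V=2) − P(U=1)P(V=2) = 0.059 − 0.273×0.262 = -0.0125.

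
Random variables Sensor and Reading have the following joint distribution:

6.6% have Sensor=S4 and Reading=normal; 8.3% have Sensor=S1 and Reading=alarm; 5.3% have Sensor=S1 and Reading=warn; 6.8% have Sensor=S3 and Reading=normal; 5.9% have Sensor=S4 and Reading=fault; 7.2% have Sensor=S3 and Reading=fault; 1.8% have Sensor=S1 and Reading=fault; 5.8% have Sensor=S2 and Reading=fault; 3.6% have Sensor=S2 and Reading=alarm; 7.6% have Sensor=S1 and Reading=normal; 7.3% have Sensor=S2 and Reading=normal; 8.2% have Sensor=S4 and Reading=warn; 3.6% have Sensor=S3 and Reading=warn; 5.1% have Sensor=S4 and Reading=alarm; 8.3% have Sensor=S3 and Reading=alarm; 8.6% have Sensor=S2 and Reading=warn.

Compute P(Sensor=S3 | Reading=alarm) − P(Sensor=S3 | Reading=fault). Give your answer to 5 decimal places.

-0.01976

P(Reading=alarm) = 0.083 + 0.036 + 0.083 + 0.051 = 0.253; P(Sensor=S3 | Reading=alarm) = 0.083/0.253 = 0.328063.
P(Reading=fault) = 0.018 + 0.058 + 0.072 + 0.059 = 0.207; P(Sensor=S3 | Reading=fault) = 0.072/0.207 = 0.347826.
Difference = -0.01976.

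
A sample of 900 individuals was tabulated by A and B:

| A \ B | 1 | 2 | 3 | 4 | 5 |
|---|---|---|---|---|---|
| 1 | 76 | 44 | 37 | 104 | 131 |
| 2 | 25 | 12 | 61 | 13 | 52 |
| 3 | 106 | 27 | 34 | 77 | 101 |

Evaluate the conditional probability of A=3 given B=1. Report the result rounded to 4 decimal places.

Total with B=1: 76 + 25 + 106 = 207.
P(A=3 | B=1) = 106/207 = 0.5121.

0.5121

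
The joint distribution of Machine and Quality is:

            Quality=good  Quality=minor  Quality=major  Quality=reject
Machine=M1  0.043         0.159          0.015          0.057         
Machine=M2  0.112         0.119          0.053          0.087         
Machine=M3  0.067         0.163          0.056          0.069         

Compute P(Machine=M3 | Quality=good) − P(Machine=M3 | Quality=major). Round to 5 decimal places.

P(Quality=good) = 0.043 + 0.112 + 0.067 = 0.222; P(Machine=M3 | Quality=good) = 0.067/0.222 = 0.301802.
P(Quality=major) = 0.015 + 0.053 + 0.056 = 0.124; P(Machine=M3 | Quality=major) = 0.056/0.124 = 0.451613.
Difference = -0.14981.

-0.14981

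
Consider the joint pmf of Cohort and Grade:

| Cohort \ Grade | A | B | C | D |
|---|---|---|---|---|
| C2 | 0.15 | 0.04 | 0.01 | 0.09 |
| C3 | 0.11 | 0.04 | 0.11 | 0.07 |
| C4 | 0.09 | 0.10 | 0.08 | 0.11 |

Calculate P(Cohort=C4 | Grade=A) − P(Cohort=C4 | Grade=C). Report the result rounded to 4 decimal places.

P(Grade=A) = 0.15 + 0.11 + 0.09 = 0.35; P(Cohort=C4 | Grade=A) = 0.09/0.35 = 0.25714.
P(Grade=C) = 0.01 + 0.11 + 0.08 = 0.20; P(Cohort=C4 | Grade=C) = 0.08/0.20 = 0.40000.
Difference = -0.1429.

-0.1429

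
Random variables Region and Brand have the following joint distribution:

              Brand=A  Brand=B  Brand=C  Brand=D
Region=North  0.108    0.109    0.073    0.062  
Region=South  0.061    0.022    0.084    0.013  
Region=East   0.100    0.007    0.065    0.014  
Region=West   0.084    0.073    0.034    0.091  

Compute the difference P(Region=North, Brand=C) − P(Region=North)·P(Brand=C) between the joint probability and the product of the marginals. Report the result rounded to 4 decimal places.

P(Region=North) = 0.108 + 0.109 + 0.073 + 0.062 = 0.352.
P(Brand=C) = 0.073 + 0.084 + 0.065 + 0.034 = 0.256.
P(Region=North, Brand=C) − P(Region=North)P(Brand=C) = 0.073 − 0.352×0.256 = -0.0171.

-0.0171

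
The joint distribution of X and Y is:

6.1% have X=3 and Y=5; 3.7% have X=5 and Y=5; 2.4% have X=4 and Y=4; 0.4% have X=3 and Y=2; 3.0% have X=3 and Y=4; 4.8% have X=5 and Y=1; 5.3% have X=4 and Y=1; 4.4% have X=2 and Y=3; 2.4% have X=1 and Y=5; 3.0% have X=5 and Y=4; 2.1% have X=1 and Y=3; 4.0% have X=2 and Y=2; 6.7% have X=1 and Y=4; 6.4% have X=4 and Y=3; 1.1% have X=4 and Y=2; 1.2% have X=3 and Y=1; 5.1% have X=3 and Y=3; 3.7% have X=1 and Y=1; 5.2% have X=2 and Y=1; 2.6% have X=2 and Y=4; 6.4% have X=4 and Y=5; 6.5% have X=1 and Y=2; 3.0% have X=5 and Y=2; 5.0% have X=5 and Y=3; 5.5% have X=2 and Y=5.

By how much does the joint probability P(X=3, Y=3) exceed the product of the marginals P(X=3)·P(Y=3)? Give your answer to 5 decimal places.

P(X=3) = 0.012 + 0.004 + 0.051 + 0.030 + 0.061 = 0.158.
P(Y=3) = 0.021 + 0.044 + 0.051 + 0.064 + 0.050 = 0.230.
P(X=3, Y=3) − P(X=3)P(Y=3) = 0.051 − 0.158×0.230 = 0.01466.

0.01466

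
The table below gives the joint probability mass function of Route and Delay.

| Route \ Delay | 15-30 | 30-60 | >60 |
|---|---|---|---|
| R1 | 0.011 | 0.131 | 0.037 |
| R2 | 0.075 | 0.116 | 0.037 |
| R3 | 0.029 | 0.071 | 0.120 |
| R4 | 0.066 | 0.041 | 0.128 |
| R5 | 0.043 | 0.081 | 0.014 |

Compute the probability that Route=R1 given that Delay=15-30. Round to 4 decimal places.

0.0491

P(Delay=15-30) = 0.011 + 0.075 + 0.029 + 0.066 + 0.043 = 0.224.
P(Route=R1 | Delay=15-30) = 0.011/0.224 = 0.0491.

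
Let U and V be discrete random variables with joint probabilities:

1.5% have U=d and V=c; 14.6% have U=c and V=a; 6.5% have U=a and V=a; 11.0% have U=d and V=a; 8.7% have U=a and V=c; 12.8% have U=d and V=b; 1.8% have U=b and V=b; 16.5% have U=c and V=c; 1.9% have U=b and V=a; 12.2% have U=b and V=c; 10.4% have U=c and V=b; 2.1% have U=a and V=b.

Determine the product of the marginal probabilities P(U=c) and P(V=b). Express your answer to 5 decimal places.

P(U=c) = 0.146 + 0.104 + 0.165 = 0.415.
P(V=b) = 0.021 + 0.018 + 0.104 + 0.128 = 0.271.
Product: 0.415 × 0.271 = 0.11247.

0.11247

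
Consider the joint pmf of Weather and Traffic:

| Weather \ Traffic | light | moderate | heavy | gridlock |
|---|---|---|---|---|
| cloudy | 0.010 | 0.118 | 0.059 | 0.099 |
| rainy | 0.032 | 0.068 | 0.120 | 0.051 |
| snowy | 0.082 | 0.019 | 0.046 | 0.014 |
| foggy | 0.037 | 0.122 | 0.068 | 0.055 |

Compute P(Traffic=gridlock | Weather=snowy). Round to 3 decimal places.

P(Weather=snowy) = 0.082 + 0.019 + 0.046 + 0.014 = 0.161.
P(Traffic=gridlock | Weather=snowy) = 0.014/0.161 = 0.087.

0.087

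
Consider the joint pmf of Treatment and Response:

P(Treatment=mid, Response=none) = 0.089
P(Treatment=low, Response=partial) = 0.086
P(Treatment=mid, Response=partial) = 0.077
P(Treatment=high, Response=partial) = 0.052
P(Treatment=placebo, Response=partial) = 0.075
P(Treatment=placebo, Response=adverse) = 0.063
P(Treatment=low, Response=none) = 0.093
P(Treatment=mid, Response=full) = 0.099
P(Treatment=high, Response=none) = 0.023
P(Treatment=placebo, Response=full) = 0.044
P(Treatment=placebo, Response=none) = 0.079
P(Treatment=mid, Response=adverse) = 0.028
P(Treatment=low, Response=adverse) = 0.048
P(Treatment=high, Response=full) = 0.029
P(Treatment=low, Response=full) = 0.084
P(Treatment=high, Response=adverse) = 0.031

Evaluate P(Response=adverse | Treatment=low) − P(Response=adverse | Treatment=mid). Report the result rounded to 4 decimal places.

P(Treatment=low) = 0.093 + 0.086 + 0.084 + 0.048 = 0.311; P(Response=adverse | Treatment=low) = 0.048/0.311 = 0.15434.
P(Treatment=mid) = 0.089 + 0.077 + 0.099 + 0.028 = 0.293; P(Response=adverse | Treatment=mid) = 0.028/0.293 = 0.09556.
Difference = 0.0588.

0.0588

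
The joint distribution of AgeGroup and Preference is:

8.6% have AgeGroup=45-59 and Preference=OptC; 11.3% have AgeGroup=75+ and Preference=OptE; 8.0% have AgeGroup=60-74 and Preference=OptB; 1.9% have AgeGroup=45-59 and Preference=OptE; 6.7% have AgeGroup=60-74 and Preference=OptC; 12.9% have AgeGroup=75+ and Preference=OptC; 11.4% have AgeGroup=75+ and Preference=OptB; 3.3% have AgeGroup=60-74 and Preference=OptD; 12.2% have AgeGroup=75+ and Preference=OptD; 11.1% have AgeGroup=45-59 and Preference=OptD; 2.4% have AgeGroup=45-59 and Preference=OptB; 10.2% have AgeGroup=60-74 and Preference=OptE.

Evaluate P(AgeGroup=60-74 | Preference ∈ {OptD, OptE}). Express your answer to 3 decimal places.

P(Preference=OptD) = 0.111 + 0.033 + 0.122 = 0.266.
P(Preference=OptE) = 0.019 + 0.102 + 0.113 = 0.234.
P(Preference ∈ {OptD, OptE}) = 0.266 + 0.234 = 0.500; P(AgeGroup=60-74, Preference ∈ {OptD, OptE}) = 0.033 + 0.102 = 0.135.
P(AgeGroup=60-74 | Preference ∈ {OptD, OptE}) = 0.135/0.500 = 0.270.

0.270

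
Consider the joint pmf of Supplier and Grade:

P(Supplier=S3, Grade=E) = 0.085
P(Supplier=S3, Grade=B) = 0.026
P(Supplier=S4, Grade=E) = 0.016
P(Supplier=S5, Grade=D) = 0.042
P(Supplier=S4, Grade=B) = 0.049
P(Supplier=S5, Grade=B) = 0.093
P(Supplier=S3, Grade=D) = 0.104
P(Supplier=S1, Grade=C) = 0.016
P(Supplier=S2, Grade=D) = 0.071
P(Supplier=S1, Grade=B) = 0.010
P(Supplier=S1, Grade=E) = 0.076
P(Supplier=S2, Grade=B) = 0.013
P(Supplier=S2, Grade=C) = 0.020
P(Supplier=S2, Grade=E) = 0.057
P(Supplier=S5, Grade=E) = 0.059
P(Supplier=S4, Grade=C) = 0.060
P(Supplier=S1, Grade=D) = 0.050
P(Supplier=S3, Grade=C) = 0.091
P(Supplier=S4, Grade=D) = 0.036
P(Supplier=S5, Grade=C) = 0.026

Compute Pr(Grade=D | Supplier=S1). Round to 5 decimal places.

P(Supplier=S1) = 0.010 + 0.016 + 0.050 + 0.076 = 0.152.
P(Grade=D | Supplier=S1) = 0.050/0.152 = 0.32895.

0.32895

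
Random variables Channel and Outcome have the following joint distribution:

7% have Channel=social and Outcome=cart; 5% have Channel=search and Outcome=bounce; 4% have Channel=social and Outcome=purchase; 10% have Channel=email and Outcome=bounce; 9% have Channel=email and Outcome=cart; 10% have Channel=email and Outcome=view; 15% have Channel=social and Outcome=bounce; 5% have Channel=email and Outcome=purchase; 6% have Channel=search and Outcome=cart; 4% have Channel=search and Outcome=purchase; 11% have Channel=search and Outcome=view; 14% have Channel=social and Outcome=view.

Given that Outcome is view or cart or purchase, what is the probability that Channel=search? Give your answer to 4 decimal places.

P(Outcome=view) = 0.10 + 0.11 + 0.14 = 0.35.
P(Outcome=cart) = 0.09 + 0.06 + 0.07 = 0.22.
P(Outcome=purchase) = 0.05 + 0.04 + 0.04 = 0.13.
P(Outcome ∈ {view, cart, purchase}) = 0.35 + 0.22 + 0.13 = 0.70; P(Channel=search, Outcome ∈ {view, cart, purchase}) = 0.11 + 0.06 + 0.04 = 0.21.
P(Channel=search | Outcome ∈ {view, cart, purchase}) = 0.21/0.70 = 0.3000.

0.3000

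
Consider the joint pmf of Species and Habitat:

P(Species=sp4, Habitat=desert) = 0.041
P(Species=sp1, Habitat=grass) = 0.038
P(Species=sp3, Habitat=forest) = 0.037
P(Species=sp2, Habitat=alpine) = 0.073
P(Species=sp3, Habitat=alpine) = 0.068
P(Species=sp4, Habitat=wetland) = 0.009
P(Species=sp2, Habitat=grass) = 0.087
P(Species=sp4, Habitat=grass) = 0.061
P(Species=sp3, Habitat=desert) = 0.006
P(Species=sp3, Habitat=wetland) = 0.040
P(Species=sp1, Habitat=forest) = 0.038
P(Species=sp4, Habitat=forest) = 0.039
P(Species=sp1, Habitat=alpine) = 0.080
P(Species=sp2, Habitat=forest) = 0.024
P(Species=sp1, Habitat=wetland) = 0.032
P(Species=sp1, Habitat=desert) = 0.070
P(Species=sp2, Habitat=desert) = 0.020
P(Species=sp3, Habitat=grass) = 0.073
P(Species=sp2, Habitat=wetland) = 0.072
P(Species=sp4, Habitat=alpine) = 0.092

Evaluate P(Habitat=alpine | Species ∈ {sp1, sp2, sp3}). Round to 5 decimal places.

0.29156

P(Species=sp1) = 0.038 + 0.038 + 0.032 + 0.070 + 0.080 = 0.258.
P(Species=sp2) = 0.024 + 0.087 + 0.072 + 0.020 + 0.073 = 0.276.
P(Species=sp3) = 0.037 + 0.073 + 0.040 + 0.006 + 0.068 = 0.224.
P(Species ∈ {sp1, sp2, sp3}) = 0.258 + 0.276 + 0.224 = 0.758; P(Habitat=alpine, Species ∈ {sp1, sp2, sp3}) = 0.080 + 0.073 + 0.068 = 0.221.
P(Habitat=alpine | Species ∈ {sp1, sp2, sp3}) = 0.221/0.758 = 0.29156.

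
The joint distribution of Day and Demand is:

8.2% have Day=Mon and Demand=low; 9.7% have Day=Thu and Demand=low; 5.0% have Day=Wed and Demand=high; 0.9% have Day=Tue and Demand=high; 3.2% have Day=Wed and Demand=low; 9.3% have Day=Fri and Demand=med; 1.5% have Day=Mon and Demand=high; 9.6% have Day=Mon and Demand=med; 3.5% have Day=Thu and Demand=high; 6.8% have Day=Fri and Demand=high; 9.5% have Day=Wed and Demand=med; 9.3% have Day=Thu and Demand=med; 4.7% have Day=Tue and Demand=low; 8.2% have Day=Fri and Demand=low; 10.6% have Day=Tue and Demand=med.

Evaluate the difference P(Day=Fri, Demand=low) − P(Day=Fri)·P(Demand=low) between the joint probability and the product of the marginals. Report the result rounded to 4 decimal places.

-0.0006

P(Day=Fri) = 0.082 + 0.093 + 0.068 = 0.243.
P(Demand=low) = 0.082 + 0.047 + 0.032 + 0.097 + 0.082 = 0.340.
P(Day=Fri, Demand=low) − P(Day=Fri)P(Demand=low) = 0.082 − 0.243×0.340 = -0.0006.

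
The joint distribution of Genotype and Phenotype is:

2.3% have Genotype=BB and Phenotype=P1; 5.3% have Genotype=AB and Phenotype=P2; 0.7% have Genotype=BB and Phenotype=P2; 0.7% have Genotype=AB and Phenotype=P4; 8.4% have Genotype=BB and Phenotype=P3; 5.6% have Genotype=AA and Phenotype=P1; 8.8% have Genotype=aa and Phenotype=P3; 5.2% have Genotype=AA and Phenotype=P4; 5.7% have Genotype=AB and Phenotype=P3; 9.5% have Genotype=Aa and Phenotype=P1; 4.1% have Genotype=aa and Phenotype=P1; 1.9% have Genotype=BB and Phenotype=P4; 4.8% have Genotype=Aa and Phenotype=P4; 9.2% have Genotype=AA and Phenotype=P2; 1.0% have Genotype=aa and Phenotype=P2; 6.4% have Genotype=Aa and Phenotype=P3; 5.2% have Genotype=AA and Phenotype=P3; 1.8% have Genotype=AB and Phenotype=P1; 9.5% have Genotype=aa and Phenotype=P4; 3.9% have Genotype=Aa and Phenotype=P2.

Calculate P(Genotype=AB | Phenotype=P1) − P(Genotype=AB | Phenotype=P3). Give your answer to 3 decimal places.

-0.088

P(Phenotype=P1) = 0.056 + 0.095 + 0.041 + 0.018 + 0.023 = 0.233; P(Genotype=AB | Phenotype=P1) = 0.018/0.233 = 0.0773.
P(Phenotype=P3) = 0.052 + 0.064 + 0.088 + 0.057 + 0.084 = 0.345; P(Genotype=AB | Phenotype=P3) = 0.057/0.345 = 0.1652.
Difference = -0.088.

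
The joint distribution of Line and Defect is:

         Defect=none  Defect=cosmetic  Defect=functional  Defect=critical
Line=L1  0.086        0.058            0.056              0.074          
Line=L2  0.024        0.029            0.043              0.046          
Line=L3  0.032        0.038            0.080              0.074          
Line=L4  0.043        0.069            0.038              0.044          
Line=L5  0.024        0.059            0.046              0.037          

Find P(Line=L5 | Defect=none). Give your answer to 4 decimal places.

0.1148

P(Defect=none) = 0.086 + 0.024 + 0.032 + 0.043 + 0.024 = 0.209.
P(Line=L5 | Defect=none) = 0.024/0.209 = 0.1148.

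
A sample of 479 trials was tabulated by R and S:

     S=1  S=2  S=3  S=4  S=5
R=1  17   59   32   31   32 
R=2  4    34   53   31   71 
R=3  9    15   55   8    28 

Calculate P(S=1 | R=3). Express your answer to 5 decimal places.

0.07826

Total with R=3: 9 + 15 + 55 + 8 + 28 = 115.
P(S=1 | R=3) = 9/115 = 0.07826.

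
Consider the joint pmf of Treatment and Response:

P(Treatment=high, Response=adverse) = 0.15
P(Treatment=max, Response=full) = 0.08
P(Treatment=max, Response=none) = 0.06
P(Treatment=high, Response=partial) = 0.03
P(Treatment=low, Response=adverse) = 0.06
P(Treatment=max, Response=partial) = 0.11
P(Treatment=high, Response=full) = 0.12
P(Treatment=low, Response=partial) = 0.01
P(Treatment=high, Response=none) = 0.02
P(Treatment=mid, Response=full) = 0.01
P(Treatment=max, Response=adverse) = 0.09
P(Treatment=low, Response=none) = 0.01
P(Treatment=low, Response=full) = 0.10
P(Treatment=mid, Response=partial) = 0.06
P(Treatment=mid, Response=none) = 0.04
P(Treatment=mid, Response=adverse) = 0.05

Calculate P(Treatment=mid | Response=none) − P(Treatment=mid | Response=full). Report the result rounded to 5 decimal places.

0.27543

P(Response=none) = 0.01 + 0.04 + 0.02 + 0.06 = 0.13; P(Treatment=mid | Response=none) = 0.04/0.13 = 0.307692.
P(Response=full) = 0.10 + 0.01 + 0.12 + 0.08 = 0.31; P(Treatment=mid | Response=full) = 0.01/0.31 = 0.032258.
Difference = 0.27543.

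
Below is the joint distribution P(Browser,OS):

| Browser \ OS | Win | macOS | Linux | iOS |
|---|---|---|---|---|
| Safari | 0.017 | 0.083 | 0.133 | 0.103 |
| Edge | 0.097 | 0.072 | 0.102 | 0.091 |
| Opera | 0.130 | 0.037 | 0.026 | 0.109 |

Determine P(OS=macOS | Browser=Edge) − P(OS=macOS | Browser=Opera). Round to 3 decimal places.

P(Browser=Edge) = 0.097 + 0.072 + 0.102 + 0.091 = 0.362; P(OS=macOS | Browser=Edge) = 0.072/0.362 = 0.1989.
P(Browser=Opera) = 0.130 + 0.037 + 0.026 + 0.109 = 0.302; P(OS=macOS | Browser=Opera) = 0.037/0.302 = 0.1225.
Difference = 0.076.

0.076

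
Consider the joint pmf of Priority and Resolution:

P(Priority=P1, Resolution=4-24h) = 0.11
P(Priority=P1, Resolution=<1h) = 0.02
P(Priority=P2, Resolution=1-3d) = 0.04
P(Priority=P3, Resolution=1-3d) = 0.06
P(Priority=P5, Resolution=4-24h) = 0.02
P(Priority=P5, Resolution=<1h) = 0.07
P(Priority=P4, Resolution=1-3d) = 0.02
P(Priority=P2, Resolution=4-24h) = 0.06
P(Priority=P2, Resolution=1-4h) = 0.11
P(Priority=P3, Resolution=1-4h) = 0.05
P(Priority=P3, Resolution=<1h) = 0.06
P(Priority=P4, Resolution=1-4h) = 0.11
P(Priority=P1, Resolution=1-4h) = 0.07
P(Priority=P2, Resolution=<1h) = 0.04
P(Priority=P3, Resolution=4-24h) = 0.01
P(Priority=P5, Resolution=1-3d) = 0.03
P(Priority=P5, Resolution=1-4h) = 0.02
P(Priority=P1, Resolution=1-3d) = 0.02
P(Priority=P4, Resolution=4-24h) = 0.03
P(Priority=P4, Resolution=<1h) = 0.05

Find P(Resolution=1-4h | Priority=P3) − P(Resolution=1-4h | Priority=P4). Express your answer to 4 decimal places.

-0.2460

P(Priority=P3) = 0.06 + 0.05 + 0.01 + 0.06 = 0.18; P(Resolution=1-4h | Priority=P3) = 0.05/0.18 = 0.27778.
P(Priority=P4) = 0.05 + 0.11 + 0.03 + 0.02 = 0.21; P(Resolution=1-4h | Priority=P4) = 0.11/0.21 = 0.52381.
Difference = -0.2460.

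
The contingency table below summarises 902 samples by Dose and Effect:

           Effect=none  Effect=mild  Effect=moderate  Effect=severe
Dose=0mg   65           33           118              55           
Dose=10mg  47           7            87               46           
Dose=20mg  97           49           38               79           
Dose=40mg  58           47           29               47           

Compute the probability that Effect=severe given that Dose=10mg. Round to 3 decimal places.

0.246

Total with Dose=10mg: 47 + 7 + 87 + 46 = 187.
P(Effect=severe | Dose=10mg) = 46/187 = 0.246.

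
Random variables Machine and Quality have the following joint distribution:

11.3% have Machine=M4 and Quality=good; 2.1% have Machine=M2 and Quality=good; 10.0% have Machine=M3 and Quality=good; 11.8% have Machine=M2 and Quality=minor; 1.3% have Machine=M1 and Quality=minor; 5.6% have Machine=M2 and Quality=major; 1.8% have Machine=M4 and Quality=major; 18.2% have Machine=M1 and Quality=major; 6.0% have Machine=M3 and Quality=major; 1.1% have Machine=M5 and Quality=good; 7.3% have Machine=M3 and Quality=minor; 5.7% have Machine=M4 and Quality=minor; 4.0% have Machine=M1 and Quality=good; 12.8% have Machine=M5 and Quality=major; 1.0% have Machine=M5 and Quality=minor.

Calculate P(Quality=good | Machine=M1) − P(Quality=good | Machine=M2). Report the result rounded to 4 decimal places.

0.0625

P(Machine=M1) = 0.040 + 0.013 + 0.182 = 0.235; P(Quality=good | Machine=M1) = 0.040/0.235 = 0.17021.
P(Machine=M2) = 0.021 + 0.118 + 0.056 = 0.195; P(Quality=good | Machine=M2) = 0.021/0.195 = 0.10769.
Difference = 0.0625.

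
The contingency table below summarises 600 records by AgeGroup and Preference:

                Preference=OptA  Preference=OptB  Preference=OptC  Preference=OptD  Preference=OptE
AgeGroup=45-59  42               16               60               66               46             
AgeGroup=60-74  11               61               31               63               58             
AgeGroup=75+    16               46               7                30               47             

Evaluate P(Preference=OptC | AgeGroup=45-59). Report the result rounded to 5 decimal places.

0.26087

Total with AgeGroup=45-59: 42 + 16 + 60 + 66 + 46 = 230.
P(Preference=OptC | AgeGroup=45-59) = 60/230 = 0.26087.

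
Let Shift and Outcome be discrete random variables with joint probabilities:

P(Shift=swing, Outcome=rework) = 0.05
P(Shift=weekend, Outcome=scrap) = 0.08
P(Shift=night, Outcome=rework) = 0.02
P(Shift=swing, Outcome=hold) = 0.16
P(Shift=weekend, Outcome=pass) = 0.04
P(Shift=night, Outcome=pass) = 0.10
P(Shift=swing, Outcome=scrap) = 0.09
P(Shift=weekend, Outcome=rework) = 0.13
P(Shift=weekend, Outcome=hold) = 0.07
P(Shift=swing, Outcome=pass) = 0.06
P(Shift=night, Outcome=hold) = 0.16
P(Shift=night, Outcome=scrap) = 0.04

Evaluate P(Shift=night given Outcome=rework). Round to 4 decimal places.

0.1000

P(Outcome=rework) = 0.05 + 0.02 + 0.13 = 0.20.
P(Shift=night | Outcome=rework) = 0.02/0.20 = 0.1000.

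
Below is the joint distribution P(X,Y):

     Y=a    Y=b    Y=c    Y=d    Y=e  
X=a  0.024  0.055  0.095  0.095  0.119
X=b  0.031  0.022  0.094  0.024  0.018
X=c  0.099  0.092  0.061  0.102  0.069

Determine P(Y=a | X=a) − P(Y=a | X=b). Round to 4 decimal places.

P(X=a) = 0.024 + 0.055 + 0.095 + 0.095 + 0.119 = 0.388; P(Y=a | X=a) = 0.024/0.388 = 0.06186.
P(X=b) = 0.031 + 0.022 + 0.094 + 0.024 + 0.018 = 0.189; P(Y=a | X=b) = 0.031/0.189 = 0.16402.
Difference = -0.1022.

-0.1022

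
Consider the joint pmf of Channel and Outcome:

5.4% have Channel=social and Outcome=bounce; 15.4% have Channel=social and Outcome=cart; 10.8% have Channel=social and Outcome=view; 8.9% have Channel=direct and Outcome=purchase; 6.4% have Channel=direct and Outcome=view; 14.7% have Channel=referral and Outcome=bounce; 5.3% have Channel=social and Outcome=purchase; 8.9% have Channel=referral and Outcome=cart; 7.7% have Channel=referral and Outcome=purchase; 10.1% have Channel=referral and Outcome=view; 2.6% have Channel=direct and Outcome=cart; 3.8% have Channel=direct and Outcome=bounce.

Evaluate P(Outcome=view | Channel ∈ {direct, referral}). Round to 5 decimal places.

0.26149

P(Channel=direct) = 0.038 + 0.064 + 0.026 + 0.089 = 0.217.
P(Channel=referral) = 0.147 + 0.101 + 0.089 + 0.077 = 0.414.
P(Channel ∈ {direct, referral}) = 0.217 + 0.414 = 0.631; P(Outcome=view, Channel ∈ {direct, referral}) = 0.064 + 0.101 = 0.165.
P(Outcome=view | Channel ∈ {direct, referral}) = 0.165/0.631 = 0.26149.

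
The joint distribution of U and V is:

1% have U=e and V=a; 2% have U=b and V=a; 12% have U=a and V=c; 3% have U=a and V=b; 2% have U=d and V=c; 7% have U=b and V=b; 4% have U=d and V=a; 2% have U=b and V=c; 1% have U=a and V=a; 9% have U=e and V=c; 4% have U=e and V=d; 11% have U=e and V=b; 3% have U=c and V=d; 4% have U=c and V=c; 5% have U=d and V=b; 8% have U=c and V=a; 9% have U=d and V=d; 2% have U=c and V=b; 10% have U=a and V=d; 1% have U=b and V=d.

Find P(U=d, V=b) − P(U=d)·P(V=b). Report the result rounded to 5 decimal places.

P(U=d) = 0.04 + 0.05 + 0.02 + 0.09 = 0.20.
P(V=b) = 0.03 + 0.07 + 0.02 + 0.05 + 0.11 = 0.28.
P(U=d, V=b) − P(U=d)P(V=b) = 0.05 − 0.20×0.28 = -0.00600.

-0.00600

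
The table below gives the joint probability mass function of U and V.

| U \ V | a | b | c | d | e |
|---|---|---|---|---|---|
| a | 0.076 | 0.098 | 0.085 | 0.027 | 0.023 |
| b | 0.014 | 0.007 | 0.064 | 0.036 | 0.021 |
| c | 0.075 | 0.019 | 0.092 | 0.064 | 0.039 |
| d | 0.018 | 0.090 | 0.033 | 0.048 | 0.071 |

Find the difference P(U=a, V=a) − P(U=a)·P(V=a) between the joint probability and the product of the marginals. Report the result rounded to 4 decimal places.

P(U=a) = 0.076 + 0.098 + 0.085 + 0.027 + 0.023 = 0.309.
P(V=a) = 0.076 + 0.014 + 0.075 + 0.018 = 0.183.
P(U=a, V=a) − P(U=a)P(V=a) = 0.076 − 0.309×0.183 = 0.0195.

0.0195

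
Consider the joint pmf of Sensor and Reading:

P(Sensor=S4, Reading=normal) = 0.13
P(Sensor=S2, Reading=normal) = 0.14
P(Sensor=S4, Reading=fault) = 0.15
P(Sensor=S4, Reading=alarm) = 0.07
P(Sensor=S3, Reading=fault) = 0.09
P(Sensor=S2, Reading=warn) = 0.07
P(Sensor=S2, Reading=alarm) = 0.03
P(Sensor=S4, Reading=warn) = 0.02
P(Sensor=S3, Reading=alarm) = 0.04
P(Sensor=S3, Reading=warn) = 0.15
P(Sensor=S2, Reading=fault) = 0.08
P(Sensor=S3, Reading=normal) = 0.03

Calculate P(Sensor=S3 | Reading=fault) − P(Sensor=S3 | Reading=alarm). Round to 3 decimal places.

-0.004

P(Reading=fault) = 0.08 + 0.09 + 0.15 = 0.32; P(Sensor=S3 | Reading=fault) = 0.09/0.32 = 0.2813.
P(Reading=alarm) = 0.03 + 0.04 + 0.07 = 0.14; P(Sensor=S3 | Reading=alarm) = 0.04/0.14 = 0.2857.
Difference = -0.004.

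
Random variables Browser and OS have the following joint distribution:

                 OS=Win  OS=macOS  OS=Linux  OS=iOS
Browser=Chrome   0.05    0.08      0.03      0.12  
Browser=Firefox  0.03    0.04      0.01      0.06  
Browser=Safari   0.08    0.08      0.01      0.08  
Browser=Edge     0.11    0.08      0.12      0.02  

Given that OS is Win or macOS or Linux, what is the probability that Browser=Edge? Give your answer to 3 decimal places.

0.431

P(OS=Win) = 0.05 + 0.03 + 0.08 + 0.11 = 0.27.
P(OS=macOS) = 0.08 + 0.04 + 0.08 + 0.08 = 0.28.
P(OS=Linux) = 0.03 + 0.01 + 0.01 + 0.12 = 0.17.
P(OS ∈ {Win, macOS, Linux}) = 0.27 + 0.28 + 0.17 = 0.72; P(Browser=Edge, OS ∈ {Win, macOS, Linux}) = 0.11 + 0.08 + 0.12 = 0.31.
P(Browser=Edge | OS ∈ {Win, macOS, Linux}) = 0.31/0.72 = 0.431.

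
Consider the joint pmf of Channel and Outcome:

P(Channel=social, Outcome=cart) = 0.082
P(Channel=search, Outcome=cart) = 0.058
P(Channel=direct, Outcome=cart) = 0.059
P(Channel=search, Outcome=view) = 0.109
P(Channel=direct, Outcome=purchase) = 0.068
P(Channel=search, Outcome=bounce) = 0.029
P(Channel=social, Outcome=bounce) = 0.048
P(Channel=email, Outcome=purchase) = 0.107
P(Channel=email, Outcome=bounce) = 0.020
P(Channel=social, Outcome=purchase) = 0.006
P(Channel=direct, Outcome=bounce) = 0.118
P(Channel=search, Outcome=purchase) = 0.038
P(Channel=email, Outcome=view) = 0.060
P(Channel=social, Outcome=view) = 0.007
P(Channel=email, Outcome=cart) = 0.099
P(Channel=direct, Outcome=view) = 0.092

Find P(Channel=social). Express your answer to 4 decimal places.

P(Channel=social) = 0.048 + 0.007 + 0.082 + 0.006 = 0.143.

0.1430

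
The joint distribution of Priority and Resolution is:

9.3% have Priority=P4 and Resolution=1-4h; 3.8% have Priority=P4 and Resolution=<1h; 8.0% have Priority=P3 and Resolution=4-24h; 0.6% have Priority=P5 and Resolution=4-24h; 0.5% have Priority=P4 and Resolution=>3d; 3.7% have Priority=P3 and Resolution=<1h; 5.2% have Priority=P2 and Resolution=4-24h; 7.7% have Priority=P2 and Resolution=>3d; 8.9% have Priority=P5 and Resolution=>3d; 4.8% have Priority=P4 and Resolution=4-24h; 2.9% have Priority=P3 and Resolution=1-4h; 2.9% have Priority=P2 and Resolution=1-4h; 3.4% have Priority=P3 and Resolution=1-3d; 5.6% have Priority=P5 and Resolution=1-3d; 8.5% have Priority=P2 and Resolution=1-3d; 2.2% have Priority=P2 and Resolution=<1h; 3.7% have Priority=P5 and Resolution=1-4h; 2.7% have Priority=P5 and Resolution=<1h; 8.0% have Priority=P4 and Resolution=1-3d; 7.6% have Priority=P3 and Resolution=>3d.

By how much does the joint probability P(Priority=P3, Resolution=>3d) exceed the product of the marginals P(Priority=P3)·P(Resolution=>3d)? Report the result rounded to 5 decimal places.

P(Priority=P3) = 0.037 + 0.029 + 0.080 + 0.034 + 0.076 = 0.256.
P(Resolution=>3d) = 0.077 + 0.076 + 0.005 + 0.089 = 0.247.
P(Priority=P3, Resolution=>3d) − P(Priority=P3)P(Resolution=>3d) = 0.076 − 0.256×0.247 = 0.01277.

0.01277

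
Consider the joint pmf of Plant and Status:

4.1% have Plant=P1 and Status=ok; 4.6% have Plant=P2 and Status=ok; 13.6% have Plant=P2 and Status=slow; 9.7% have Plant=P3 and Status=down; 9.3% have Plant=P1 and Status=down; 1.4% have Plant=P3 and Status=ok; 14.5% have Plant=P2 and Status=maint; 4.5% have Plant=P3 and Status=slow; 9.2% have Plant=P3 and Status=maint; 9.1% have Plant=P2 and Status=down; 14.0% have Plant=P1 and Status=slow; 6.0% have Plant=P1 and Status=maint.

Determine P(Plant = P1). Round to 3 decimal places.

P(Plant=P1) = 0.041 + 0.140 + 0.093 + 0.060 = 0.334.

0.334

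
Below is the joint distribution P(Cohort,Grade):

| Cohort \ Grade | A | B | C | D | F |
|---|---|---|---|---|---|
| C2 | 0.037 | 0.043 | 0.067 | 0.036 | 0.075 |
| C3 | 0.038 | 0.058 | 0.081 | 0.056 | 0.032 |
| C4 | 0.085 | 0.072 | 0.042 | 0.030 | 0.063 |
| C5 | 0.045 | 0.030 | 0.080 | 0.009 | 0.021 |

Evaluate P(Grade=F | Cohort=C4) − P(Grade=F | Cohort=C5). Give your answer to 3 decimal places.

0.102

P(Cohort=C4) = 0.085 + 0.072 + 0.042 + 0.030 + 0.063 = 0.292; P(Grade=F | Cohort=C4) = 0.063/0.292 = 0.2158.
P(Cohort=C5) = 0.045 + 0.030 + 0.080 + 0.009 + 0.021 = 0.185; P(Grade=F | Cohort=C5) = 0.021/0.185 = 0.1135.
Difference = 0.102.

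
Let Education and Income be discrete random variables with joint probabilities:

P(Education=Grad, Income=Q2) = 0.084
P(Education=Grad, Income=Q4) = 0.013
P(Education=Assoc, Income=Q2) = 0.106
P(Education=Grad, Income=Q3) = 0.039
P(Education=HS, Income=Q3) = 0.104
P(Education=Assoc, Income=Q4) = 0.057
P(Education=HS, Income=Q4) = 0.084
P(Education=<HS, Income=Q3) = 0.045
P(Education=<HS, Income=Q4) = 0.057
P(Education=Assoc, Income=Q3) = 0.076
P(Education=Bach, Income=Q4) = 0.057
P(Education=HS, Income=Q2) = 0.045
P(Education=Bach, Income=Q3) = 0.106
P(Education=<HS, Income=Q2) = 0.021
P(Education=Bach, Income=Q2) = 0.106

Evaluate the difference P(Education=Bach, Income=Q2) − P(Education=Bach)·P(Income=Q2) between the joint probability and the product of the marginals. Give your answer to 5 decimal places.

P(Education=Bach) = 0.106 + 0.106 + 0.057 = 0.269.
P(Income=Q2) = 0.021 + 0.045 + 0.106 + 0.106 + 0.084 = 0.362.
P(Education=Bach, Income=Q2) − P(Education=Bach)P(Income=Q2) = 0.106 − 0.269×0.362 = 0.00862.

0.00862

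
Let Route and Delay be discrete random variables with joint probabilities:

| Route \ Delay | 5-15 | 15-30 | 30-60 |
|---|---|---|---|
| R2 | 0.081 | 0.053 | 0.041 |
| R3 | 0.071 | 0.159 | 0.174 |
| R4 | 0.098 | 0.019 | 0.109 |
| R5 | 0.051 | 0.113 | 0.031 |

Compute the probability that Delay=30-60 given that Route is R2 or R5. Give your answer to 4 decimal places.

0.1946

P(Route=R2) = 0.081 + 0.053 + 0.041 = 0.175.
P(Route=R5) = 0.051 + 0.113 + 0.031 = 0.195.
P(Route ∈ {R2, R5}) = 0.175 + 0.195 = 0.370; P(Delay=30-60, Route ∈ {R2, R5}) = 0.041 + 0.031 = 0.072.
P(Delay=30-60 | Route ∈ {R2, R5}) = 0.072/0.370 = 0.1946.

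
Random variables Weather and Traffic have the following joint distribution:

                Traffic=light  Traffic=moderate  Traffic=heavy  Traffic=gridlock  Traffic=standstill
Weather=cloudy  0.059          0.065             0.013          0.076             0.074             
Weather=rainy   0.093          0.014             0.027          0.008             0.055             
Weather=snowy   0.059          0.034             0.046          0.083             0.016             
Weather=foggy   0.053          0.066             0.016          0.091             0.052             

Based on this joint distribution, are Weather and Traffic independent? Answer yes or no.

P(Weather=rainy) = 0.197 and P(Traffic=gridlock) = 0.258, so their product is 0.05083, but P(Weather=rainy, Traffic=gridlock) = 0.008. Since these differ, Weather and Traffic are not independent.

no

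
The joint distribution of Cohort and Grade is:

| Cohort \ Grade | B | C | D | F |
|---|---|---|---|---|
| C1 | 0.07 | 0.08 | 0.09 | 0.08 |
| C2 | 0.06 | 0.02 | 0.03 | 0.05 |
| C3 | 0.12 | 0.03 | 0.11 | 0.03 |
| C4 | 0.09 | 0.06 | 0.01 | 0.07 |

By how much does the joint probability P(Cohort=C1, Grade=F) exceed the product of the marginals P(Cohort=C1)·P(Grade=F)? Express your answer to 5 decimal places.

0.00640

P(Cohort=C1) = 0.07 + 0.08 + 0.09 + 0.08 = 0.32.
P(Grade=F) = 0.08 + 0.05 + 0.03 + 0.07 = 0.23.
P(Cohort=C1, Grade=F) − P(Cohort=C1)P(Grade=F) = 0.08 − 0.32×0.23 = 0.00640.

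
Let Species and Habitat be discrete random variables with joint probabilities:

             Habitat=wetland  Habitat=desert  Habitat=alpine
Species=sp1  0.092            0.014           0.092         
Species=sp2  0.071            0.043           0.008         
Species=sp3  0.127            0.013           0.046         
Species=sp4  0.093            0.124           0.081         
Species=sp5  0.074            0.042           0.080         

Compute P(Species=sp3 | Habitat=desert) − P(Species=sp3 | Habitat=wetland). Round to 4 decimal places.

-0.2228

P(Habitat=desert) = 0.014 + 0.043 + 0.013 + 0.124 + 0.042 = 0.236; P(Species=sp3 | Habitat=desert) = 0.013/0.236 = 0.05508.
P(Habitat=wetland) = 0.092 + 0.071 + 0.127 + 0.093 + 0.074 = 0.457; P(Species=sp3 | Habitat=wetland) = 0.127/0.457 = 0.27790.
Difference = -0.2228.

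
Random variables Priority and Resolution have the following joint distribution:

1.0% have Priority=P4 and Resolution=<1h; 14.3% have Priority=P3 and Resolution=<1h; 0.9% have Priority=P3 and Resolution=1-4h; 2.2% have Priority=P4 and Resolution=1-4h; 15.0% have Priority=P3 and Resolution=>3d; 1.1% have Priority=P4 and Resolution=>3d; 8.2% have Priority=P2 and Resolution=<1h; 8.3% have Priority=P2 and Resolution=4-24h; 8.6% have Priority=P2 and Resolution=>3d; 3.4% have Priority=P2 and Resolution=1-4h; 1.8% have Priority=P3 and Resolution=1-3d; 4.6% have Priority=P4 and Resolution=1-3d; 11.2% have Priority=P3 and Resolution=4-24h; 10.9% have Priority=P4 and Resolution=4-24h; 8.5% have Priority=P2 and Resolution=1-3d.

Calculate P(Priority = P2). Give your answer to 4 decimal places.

P(Priority=P2) = 0.082 + 0.034 + 0.083 + 0.085 + 0.086 = 0.370.

0.3700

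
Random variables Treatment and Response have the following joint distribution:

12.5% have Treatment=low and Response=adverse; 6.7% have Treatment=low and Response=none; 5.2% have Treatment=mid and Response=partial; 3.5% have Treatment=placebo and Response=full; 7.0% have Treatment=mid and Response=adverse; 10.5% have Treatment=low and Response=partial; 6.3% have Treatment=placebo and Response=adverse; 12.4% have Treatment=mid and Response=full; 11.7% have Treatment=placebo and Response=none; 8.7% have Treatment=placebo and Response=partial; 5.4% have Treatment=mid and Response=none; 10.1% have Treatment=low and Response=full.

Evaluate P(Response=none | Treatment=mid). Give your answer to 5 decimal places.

0.18000

P(Treatment=mid) = 0.054 + 0.052 + 0.124 + 0.070 = 0.300.
P(Response=none | Treatment=mid) = 0.054/0.300 = 0.18000.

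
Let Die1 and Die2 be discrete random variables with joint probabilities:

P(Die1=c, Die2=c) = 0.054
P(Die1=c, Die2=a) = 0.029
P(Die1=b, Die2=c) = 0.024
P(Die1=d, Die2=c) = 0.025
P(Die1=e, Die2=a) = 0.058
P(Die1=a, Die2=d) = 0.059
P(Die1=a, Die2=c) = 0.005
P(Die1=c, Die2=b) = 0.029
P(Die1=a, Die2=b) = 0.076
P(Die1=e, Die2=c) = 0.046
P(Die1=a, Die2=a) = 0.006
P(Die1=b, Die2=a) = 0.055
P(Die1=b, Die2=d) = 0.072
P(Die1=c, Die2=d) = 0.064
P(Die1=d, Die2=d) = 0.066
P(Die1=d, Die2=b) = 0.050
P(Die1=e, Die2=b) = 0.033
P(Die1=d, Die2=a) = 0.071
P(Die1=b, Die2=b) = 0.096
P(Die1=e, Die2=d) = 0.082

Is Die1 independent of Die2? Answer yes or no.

P(Die1=a) = 0.146 and P(Die2=b) = 0.284, so their product is 0.04146, but P(Die1=a, Die2=b) = 0.076. Since these differ, Die1 and Die2 are not independent.

no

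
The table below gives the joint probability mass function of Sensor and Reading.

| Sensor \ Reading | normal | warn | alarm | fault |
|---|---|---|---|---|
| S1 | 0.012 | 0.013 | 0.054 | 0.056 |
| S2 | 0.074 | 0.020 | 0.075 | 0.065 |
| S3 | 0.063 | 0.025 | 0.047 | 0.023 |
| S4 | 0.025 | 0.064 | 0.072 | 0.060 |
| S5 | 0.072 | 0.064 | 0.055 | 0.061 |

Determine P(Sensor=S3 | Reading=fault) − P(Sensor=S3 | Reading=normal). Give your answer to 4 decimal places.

P(Reading=fault) = 0.056 + 0.065 + 0.023 + 0.060 + 0.061 = 0.265; P(Sensor=S3 | Reading=fault) = 0.023/0.265 = 0.08679.
P(Reading=normal) = 0.012 + 0.074 + 0.063 + 0.025 + 0.072 = 0.246; P(Sensor=S3 | Reading=normal) = 0.063/0.246 = 0.25610.
Difference = -0.1693.

-0.1693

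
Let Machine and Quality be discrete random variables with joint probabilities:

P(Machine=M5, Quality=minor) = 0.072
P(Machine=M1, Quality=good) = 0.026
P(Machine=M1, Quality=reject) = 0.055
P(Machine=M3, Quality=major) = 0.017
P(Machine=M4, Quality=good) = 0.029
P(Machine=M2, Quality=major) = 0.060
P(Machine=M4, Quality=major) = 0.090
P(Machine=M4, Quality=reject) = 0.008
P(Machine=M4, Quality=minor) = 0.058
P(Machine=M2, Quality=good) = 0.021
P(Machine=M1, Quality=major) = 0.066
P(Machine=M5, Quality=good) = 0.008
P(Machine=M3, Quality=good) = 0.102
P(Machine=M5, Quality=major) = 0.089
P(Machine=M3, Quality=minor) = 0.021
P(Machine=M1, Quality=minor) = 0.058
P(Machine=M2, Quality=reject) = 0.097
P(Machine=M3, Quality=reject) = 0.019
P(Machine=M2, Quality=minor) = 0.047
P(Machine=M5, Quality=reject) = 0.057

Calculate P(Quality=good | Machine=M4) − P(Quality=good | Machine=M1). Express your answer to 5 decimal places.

P(Machine=M4) = 0.029 + 0.058 + 0.090 + 0.008 = 0.185; P(Quality=good | Machine=M4) = 0.029/0.185 = 0.156757.
P(Machine=M1) = 0.026 + 0.058 + 0.066 + 0.055 = 0.205; P(Quality=good | Machine=M1) = 0.026/0.205 = 0.126829.
Difference = 0.02993.

0.02993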